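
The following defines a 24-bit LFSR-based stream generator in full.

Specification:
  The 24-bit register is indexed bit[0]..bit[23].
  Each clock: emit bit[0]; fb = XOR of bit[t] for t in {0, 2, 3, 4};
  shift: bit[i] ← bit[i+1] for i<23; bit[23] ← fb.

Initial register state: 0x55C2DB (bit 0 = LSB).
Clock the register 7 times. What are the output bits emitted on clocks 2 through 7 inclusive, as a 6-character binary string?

reg_0 = 0x55C2DB
clock 1: out=1, reg = 0xAAE16D
clock 2: out=1, reg = 0xD570B6
clock 3: out=0, reg = 0x6AB85B
clock 4: out=1, reg = 0xB55C2D
clock 5: out=1, reg = 0xDAAE16
clock 6: out=0, reg = 0x6D570B
clock 7: out=1, reg = 0x36AB85

101101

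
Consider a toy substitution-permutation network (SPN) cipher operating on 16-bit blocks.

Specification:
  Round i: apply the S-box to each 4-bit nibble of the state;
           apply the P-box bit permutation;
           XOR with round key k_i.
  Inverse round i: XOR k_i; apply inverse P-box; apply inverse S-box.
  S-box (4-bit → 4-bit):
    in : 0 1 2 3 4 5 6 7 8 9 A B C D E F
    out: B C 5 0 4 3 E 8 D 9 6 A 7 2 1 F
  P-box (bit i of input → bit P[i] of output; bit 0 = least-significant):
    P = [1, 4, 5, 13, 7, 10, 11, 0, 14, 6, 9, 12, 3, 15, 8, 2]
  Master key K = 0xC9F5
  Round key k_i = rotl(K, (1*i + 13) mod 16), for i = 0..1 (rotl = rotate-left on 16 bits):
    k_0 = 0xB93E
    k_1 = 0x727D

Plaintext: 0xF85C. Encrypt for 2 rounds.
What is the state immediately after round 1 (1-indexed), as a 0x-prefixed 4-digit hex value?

s_0 = plaintext = 0xF85C
s_1 = Round(s_0, k_0) = 0x6E80
s_2 = Round(s_1, k_1) = 0x9BEA

0x6E80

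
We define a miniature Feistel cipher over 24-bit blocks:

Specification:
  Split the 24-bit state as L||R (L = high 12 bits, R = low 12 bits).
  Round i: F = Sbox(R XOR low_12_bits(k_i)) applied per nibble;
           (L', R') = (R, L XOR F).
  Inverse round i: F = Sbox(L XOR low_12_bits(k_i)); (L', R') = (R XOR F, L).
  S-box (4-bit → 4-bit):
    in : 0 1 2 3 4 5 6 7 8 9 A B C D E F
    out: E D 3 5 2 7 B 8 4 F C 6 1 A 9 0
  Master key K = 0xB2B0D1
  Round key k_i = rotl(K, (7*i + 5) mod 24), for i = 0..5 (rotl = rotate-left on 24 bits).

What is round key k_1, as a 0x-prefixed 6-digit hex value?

0x0D1B2B

K = 0xB2B0D1
k_0 = rotl(K, (7*0+5) mod 24) = rotl(K, 5) = 0x561A36
k_1 = rotl(K, (7*1+5) mod 24) = rotl(K, 12) = 0x0D1B2B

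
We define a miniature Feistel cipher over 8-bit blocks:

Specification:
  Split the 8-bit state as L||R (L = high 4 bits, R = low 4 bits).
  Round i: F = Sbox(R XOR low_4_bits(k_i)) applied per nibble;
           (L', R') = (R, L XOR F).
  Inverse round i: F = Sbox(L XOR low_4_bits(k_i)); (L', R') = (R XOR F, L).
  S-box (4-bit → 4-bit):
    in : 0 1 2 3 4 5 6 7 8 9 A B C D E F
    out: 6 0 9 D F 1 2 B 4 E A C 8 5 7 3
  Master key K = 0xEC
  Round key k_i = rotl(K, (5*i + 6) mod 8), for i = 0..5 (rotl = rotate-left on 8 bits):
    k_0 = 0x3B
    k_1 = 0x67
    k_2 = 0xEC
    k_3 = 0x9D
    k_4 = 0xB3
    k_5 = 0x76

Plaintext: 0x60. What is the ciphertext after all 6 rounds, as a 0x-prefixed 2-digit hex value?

s_0 = plaintext = 0x60
s_1 = Round(s_0, k_0) = 0x0A
s_2 = Round(s_1, k_1) = 0xA5
s_3 = Round(s_2, k_2) = 0x54
s_4 = Round(s_3, k_3) = 0x4B
s_5 = Round(s_4, k_4) = 0xB0
s_6 = Round(s_5, k_5) = 0x09

0x09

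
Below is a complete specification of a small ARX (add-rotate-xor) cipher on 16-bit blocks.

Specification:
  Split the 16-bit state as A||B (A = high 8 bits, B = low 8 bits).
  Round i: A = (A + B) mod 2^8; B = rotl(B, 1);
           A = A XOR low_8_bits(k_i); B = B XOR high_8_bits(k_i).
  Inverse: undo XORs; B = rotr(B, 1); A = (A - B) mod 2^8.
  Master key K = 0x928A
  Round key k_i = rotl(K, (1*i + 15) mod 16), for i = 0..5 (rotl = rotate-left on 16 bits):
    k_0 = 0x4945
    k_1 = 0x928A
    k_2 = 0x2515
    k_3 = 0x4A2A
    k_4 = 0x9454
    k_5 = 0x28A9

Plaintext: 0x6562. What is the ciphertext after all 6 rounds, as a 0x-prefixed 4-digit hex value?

s_0 = plaintext = 0x6562
s_1 = Round(s_0, k_0) = 0x828D
s_2 = Round(s_1, k_1) = 0x8589
s_3 = Round(s_2, k_2) = 0x1B36
s_4 = Round(s_3, k_3) = 0x7B26
s_5 = Round(s_4, k_4) = 0xF5D8
s_6 = Round(s_5, k_5) = 0x6499

0x6499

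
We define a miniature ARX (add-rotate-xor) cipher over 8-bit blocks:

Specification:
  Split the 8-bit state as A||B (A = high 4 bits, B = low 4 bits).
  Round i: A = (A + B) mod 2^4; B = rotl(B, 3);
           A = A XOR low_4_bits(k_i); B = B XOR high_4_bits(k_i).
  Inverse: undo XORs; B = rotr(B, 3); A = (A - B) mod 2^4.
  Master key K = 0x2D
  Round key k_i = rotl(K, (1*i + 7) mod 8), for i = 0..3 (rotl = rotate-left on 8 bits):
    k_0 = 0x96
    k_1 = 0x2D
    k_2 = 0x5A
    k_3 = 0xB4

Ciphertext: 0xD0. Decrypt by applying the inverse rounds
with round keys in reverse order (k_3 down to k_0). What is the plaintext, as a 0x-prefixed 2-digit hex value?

s_0 = ciphertext = 0xD0
s_1 = InvRound(s_0, k_3) = 0x27
s_2 = InvRound(s_1, k_2) = 0x44
s_3 = InvRound(s_2, k_1) = 0xDC
s_4 = InvRound(s_3, k_0) = 0x1A

0x1A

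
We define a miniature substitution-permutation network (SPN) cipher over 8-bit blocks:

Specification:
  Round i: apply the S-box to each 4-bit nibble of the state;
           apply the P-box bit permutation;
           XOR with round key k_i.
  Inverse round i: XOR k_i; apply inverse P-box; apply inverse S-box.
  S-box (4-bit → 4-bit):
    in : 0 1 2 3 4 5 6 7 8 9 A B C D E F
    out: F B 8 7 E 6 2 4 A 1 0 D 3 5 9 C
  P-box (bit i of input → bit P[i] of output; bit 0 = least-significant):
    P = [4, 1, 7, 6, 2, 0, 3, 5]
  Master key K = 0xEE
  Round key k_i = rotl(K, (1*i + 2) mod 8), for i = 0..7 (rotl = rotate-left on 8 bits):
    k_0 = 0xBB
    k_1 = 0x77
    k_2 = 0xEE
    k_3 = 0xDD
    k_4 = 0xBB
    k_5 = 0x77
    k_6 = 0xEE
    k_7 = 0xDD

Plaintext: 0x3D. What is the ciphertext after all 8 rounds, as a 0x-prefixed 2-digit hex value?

0xC4

s_0 = plaintext = 0x3D
s_1 = Round(s_0, k_0) = 0x26
s_2 = Round(s_1, k_1) = 0x55
s_3 = Round(s_2, k_2) = 0x65
s_4 = Round(s_3, k_3) = 0x5E
s_5 = Round(s_4, k_4) = 0xE2
s_6 = Round(s_5, k_5) = 0x13
s_7 = Round(s_6, k_6) = 0x59
s_8 = Round(s_7, k_7) = 0xC4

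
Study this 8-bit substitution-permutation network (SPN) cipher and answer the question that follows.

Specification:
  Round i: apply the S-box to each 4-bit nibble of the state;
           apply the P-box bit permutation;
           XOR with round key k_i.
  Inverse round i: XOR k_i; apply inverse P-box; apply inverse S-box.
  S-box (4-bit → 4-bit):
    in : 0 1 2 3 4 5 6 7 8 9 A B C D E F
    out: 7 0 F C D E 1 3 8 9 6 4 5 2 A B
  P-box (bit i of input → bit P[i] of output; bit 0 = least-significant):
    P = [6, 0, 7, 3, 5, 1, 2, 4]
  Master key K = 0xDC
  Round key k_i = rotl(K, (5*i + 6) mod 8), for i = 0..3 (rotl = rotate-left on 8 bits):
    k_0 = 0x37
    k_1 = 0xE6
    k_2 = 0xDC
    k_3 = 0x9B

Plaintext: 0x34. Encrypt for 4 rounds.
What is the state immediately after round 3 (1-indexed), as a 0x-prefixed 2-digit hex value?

0x36

s_0 = plaintext = 0x34
s_1 = Round(s_0, k_0) = 0xEB
s_2 = Round(s_1, k_1) = 0x74
s_3 = Round(s_2, k_2) = 0x36
s_4 = Round(s_3, k_3) = 0xCF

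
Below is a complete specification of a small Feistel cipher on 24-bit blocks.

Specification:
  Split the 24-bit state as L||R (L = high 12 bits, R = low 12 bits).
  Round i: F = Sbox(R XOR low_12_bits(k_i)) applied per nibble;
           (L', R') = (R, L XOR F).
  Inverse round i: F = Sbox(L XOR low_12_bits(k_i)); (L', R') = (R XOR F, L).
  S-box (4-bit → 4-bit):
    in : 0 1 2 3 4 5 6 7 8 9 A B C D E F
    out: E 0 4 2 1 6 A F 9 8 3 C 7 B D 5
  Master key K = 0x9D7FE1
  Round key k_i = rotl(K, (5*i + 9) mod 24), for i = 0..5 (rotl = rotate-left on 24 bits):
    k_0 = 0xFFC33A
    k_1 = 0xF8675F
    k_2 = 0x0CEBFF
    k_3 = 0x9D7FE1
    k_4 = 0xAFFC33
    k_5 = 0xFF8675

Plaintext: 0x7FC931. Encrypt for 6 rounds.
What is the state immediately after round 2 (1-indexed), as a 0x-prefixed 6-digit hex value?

s_0 = plaintext = 0x7FC931
s_1 = Round(s_0, k_0) = 0x931410
s_2 = Round(s_1, k_1) = 0x410B24
s_3 = Round(s_2, k_2) = 0xB24AAC
s_4 = Round(s_3, k_3) = 0xAACD3F
s_5 = Round(s_4, k_4) = 0xD3FA4B
s_6 = Round(s_5, k_5) = 0xA4BA12

0x410B24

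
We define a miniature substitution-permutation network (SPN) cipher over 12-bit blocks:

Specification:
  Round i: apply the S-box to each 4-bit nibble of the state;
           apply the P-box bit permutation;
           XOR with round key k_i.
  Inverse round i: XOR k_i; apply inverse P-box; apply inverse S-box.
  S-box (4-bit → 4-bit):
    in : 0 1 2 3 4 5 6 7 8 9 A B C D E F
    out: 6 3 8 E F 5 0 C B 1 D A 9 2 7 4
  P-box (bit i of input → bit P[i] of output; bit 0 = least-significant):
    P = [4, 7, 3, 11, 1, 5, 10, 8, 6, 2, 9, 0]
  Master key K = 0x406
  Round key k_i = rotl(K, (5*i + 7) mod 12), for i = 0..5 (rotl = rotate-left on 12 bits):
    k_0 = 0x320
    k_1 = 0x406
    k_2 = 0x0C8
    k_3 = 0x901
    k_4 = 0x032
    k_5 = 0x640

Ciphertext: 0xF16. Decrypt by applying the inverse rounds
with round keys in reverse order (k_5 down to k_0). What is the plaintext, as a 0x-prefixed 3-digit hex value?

s_0 = ciphertext = 0xF16
s_1 = InvRound(s_0, k_5) = 0x1CC
s_2 = InvRound(s_1, k_4) = 0x18E
s_3 = InvRound(s_2, k_3) = 0xB93
s_4 = InvRound(s_3, k_2) = 0xACA
s_5 = InvRound(s_4, k_1) = 0xEF3
s_6 = InvRound(s_5, k_0) = 0xCA8

0xCA8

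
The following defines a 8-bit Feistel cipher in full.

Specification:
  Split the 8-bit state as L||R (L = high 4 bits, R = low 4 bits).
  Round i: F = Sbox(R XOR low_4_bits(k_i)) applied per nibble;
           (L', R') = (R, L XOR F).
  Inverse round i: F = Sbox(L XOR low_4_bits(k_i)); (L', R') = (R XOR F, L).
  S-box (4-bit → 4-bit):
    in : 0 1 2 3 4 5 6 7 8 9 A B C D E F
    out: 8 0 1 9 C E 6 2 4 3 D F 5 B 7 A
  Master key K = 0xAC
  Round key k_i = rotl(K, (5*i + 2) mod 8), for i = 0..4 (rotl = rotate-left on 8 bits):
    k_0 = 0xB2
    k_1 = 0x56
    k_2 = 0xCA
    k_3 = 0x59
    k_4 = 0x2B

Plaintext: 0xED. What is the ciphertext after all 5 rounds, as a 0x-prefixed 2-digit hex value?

0x36

s_0 = plaintext = 0xED
s_1 = Round(s_0, k_0) = 0xD4
s_2 = Round(s_1, k_1) = 0x4C
s_3 = Round(s_2, k_2) = 0xC2
s_4 = Round(s_3, k_3) = 0x23
s_5 = Round(s_4, k_4) = 0x36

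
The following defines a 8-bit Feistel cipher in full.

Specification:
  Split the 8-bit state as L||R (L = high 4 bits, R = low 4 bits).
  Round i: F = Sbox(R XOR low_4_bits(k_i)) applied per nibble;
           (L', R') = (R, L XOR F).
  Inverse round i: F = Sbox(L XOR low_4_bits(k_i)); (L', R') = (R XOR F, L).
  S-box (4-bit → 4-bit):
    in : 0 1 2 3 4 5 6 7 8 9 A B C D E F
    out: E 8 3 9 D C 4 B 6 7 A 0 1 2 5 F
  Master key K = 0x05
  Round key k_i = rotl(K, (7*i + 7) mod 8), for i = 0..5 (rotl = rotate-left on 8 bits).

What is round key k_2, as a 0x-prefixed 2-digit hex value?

K = 0x05
k_0 = rotl(K, (7*0+7) mod 8) = rotl(K, 7) = 0x82
k_1 = rotl(K, (7*1+7) mod 8) = rotl(K, 6) = 0x41
k_2 = rotl(K, (7*2+7) mod 8) = rotl(K, 5) = 0xA0

0xA0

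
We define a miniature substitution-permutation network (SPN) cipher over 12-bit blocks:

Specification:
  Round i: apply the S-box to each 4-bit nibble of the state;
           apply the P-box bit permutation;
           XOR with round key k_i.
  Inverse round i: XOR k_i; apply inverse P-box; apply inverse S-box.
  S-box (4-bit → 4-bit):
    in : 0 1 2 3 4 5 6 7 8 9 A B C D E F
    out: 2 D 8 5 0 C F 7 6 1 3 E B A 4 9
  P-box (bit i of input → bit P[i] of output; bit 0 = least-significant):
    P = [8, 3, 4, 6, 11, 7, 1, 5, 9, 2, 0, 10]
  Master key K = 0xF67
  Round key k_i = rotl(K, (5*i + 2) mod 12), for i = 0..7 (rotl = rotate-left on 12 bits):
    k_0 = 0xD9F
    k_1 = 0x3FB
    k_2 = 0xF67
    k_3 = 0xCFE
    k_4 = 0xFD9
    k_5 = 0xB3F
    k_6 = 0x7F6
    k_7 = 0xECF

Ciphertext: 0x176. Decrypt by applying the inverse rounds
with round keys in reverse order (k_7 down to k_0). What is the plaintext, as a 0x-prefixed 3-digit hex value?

0x55A

s_0 = ciphertext = 0x176
s_1 = InvRound(s_0, k_7) = 0x1C7
s_2 = InvRound(s_1, k_6) = 0x12E
s_3 = InvRound(s_2, k_5) = 0x39E
s_4 = InvRound(s_3, k_4) = 0xB32
s_5 = InvRound(s_4, k_3) = 0xC0C
s_6 = InvRound(s_5, k_2) = 0x35C
s_7 = InvRound(s_6, k_1) = 0x8B4
s_8 = InvRound(s_7, k_0) = 0x55A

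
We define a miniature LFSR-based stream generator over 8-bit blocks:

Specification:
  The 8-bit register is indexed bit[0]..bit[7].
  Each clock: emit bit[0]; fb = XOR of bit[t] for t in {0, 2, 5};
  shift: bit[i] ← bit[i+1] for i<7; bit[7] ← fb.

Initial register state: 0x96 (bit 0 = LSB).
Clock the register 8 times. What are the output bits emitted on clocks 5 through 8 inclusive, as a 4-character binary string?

reg_0 = 0x96
clock 1: out=0, reg = 0xCB
clock 2: out=1, reg = 0xE5
clock 3: out=1, reg = 0xF2
clock 4: out=0, reg = 0xF9
clock 5: out=1, reg = 0x7C
clock 6: out=0, reg = 0x3E
clock 7: out=0, reg = 0x1F
clock 8: out=1, reg = 0x0F

1001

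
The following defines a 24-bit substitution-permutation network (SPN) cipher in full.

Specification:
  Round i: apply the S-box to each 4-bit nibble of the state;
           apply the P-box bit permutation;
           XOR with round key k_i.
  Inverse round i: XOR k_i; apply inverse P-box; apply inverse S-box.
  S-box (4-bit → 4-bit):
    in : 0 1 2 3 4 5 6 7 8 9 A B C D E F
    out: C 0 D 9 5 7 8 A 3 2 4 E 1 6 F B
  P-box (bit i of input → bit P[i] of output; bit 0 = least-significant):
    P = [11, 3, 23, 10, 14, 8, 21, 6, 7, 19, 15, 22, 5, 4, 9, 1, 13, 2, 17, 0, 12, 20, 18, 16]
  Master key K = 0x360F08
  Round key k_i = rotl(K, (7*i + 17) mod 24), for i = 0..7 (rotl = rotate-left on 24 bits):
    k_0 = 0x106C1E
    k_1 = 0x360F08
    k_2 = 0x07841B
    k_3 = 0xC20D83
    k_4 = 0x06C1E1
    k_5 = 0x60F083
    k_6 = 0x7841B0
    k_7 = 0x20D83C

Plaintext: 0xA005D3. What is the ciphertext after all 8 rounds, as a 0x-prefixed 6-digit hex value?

0x52797E

s_0 = plaintext = 0xA005D3
s_1 = Round(s_0, k_0) = 0x3EE39D
s_2 = Round(s_1, k_1) = 0xF53CB7
s_3 = Round(s_2, k_2) = 0x34B1F5
s_4 = Round(s_3, k_3) = 0x4176D9
s_5 = Round(s_4, k_4) = 0x62D0FB
s_6 = Round(s_5, k_5) = 0xA317DA
s_7 = Round(s_6, k_6) = 0x9460B1
s_8 = Round(s_7, k_7) = 0x52797E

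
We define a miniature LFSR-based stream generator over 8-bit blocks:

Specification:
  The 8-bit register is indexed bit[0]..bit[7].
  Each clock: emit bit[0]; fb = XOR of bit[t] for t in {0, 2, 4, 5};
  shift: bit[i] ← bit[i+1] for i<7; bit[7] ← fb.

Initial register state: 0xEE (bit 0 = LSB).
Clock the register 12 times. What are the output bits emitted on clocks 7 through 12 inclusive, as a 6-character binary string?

110011

reg_0 = 0xEE
clock 1: out=0, reg = 0x77
clock 2: out=1, reg = 0x3B
clock 3: out=1, reg = 0x9D
clock 4: out=1, reg = 0xCE
clock 5: out=0, reg = 0xE7
clock 6: out=1, reg = 0xF3
clock 7: out=1, reg = 0xF9
clock 8: out=1, reg = 0xFC
clock 9: out=0, reg = 0xFE
clock 10: out=0, reg = 0xFF
clock 11: out=1, reg = 0x7F
clock 12: out=1, reg = 0x3F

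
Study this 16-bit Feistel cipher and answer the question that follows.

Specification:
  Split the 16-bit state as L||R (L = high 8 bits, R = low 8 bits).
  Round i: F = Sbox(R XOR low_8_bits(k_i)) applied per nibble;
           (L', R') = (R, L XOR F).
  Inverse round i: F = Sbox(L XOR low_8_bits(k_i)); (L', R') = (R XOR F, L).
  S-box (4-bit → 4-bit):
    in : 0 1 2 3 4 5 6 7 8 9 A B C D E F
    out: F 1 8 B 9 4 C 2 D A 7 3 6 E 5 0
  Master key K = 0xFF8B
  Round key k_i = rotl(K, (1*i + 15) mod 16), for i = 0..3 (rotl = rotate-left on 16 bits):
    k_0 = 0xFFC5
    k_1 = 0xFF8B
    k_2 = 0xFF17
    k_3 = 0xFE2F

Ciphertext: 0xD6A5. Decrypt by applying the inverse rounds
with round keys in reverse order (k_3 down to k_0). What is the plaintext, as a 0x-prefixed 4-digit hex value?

0x9F60

s_0 = ciphertext = 0xD6A5
s_1 = InvRound(s_0, k_3) = 0xAFD6
s_2 = InvRound(s_1, k_2) = 0xEBAF
s_3 = InvRound(s_2, k_1) = 0x60EB
s_4 = InvRound(s_3, k_0) = 0x9F60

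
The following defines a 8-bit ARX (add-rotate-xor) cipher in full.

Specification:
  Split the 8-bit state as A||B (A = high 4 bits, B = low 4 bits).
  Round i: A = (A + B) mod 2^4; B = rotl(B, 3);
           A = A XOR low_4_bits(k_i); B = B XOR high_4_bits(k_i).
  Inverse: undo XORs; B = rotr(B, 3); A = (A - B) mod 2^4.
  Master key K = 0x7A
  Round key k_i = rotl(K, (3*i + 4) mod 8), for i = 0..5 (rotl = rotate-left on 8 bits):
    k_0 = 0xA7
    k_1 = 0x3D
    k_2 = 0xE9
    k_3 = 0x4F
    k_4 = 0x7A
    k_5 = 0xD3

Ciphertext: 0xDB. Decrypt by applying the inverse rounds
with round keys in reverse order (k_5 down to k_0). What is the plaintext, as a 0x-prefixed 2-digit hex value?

s_0 = ciphertext = 0xDB
s_1 = InvRound(s_0, k_5) = 0x2C
s_2 = InvRound(s_1, k_4) = 0x17
s_3 = InvRound(s_2, k_3) = 0x86
s_4 = InvRound(s_3, k_2) = 0x01
s_5 = InvRound(s_4, k_1) = 0x94
s_6 = InvRound(s_5, k_0) = 0x1D

0x1D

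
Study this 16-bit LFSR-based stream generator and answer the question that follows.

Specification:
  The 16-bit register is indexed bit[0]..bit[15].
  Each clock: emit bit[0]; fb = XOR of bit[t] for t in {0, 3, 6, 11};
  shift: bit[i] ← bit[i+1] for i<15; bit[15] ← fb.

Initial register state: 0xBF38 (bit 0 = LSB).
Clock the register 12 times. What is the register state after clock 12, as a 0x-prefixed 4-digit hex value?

reg_0 = 0xBF38
clock 1: out=0, reg = 0x5F9C
clock 2: out=0, reg = 0x2FCE
clock 3: out=0, reg = 0x97E7
clock 4: out=1, reg = 0x4BF3
clock 5: out=1, reg = 0xA5F9
clock 6: out=1, reg = 0xD2FC
clock 7: out=0, reg = 0x697E
clock 8: out=0, reg = 0xB4BF
clock 9: out=1, reg = 0x5A5F
clock 10: out=1, reg = 0x2D2F
clock 11: out=1, reg = 0x9697
clock 12: out=1, reg = 0xCB4B

0xCB4B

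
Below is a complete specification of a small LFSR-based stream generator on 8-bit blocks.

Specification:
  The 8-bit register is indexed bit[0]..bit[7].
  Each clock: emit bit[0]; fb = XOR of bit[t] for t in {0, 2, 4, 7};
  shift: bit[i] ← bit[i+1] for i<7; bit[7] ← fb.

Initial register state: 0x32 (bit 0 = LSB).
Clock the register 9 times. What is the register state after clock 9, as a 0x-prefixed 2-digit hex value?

reg_0 = 0x32
clock 1: out=0, reg = 0x99
clock 2: out=1, reg = 0xCC
clock 3: out=0, reg = 0x66
clock 4: out=0, reg = 0xB3
clock 5: out=1, reg = 0xD9
clock 6: out=1, reg = 0xEC
clock 7: out=0, reg = 0x76
clock 8: out=0, reg = 0x3B
clock 9: out=1, reg = 0x1D

0x1D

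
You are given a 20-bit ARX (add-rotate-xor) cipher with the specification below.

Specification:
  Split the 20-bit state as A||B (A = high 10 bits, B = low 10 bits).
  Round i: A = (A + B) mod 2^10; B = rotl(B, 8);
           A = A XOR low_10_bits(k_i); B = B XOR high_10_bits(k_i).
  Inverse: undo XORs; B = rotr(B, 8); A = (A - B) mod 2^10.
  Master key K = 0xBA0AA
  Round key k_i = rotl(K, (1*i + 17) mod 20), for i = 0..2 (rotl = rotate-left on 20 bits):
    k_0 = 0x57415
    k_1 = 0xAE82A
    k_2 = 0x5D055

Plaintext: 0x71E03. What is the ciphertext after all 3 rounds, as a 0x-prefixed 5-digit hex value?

0x7D8B7

s_0 = plaintext = 0x71E03
s_1 = Round(s_0, k_0) = 0xF7EDD
s_2 = Round(s_1, k_1) = 0xA5B0D
s_3 = Round(s_2, k_2) = 0x7D8B7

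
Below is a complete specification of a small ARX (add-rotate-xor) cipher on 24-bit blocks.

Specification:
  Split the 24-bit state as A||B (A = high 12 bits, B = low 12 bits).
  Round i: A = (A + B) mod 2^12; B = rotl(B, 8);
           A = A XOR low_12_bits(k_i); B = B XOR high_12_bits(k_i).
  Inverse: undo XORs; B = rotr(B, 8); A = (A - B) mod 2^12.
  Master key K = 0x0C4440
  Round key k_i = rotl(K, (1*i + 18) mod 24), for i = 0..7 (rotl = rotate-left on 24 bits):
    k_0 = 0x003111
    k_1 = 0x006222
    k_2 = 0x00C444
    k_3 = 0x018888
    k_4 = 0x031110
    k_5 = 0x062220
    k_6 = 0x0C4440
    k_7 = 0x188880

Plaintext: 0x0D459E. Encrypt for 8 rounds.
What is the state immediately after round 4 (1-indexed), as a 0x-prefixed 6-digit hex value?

s_0 = plaintext = 0x0D459E
s_1 = Round(s_0, k_0) = 0x763E5A
s_2 = Round(s_1, k_1) = 0x79FAE3
s_3 = Round(s_2, k_2) = 0x6C63A2
s_4 = Round(s_3, k_3) = 0x2E0222
s_5 = Round(s_4, k_4) = 0x412213
s_6 = Round(s_5, k_5) = 0x405343
s_7 = Round(s_6, k_6) = 0x3083F0
s_8 = Round(s_7, k_7) = 0xE781B7

0x2E0222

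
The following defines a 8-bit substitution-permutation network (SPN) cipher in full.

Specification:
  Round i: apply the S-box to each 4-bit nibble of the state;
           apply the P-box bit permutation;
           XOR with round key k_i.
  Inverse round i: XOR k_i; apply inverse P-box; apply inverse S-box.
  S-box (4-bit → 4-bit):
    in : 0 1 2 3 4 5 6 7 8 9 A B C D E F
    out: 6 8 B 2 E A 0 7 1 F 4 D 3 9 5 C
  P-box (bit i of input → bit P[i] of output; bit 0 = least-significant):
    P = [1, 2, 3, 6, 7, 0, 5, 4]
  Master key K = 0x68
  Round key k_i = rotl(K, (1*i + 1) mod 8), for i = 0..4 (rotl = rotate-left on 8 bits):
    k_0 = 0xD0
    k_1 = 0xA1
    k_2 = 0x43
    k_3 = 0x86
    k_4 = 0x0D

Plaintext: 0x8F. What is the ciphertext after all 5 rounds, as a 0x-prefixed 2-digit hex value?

s_0 = plaintext = 0x8F
s_1 = Round(s_0, k_0) = 0x18
s_2 = Round(s_1, k_1) = 0xB3
s_3 = Round(s_2, k_2) = 0xF7
s_4 = Round(s_3, k_3) = 0xB8
s_5 = Round(s_4, k_4) = 0xBF

0xBF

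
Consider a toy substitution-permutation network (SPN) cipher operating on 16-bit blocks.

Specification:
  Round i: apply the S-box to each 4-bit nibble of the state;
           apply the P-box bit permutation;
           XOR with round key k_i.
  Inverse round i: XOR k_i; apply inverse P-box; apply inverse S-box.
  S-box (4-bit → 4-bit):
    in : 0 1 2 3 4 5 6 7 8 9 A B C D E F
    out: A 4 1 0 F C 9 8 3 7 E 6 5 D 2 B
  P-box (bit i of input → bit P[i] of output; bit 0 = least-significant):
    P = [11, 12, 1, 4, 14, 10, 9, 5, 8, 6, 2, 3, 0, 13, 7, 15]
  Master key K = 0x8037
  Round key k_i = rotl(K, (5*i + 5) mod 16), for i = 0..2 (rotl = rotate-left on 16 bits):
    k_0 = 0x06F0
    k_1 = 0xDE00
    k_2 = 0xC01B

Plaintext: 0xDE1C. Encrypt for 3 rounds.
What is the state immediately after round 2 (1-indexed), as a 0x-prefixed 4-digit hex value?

0xFF05

s_0 = plaintext = 0xDE1C
s_1 = Round(s_0, k_0) = 0x8C33
s_2 = Round(s_1, k_1) = 0xFF05
s_3 = Round(s_2, k_2) = 0x6560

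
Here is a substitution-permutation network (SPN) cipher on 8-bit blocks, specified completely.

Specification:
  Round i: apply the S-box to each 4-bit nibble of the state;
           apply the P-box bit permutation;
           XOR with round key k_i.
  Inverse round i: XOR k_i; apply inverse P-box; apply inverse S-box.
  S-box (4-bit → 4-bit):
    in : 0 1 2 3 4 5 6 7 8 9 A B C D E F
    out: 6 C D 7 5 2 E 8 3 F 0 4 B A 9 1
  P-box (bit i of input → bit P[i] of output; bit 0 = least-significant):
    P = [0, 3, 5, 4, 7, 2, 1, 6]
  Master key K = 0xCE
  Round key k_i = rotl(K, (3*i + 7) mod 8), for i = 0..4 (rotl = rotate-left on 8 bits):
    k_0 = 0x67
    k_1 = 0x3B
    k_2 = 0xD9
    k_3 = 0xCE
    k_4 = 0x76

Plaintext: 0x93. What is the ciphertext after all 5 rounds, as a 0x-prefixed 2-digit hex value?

0xA4

s_0 = plaintext = 0x93
s_1 = Round(s_0, k_0) = 0x88
s_2 = Round(s_1, k_1) = 0xB6
s_3 = Round(s_2, k_2) = 0xE3
s_4 = Round(s_3, k_3) = 0x27
s_5 = Round(s_4, k_4) = 0xA4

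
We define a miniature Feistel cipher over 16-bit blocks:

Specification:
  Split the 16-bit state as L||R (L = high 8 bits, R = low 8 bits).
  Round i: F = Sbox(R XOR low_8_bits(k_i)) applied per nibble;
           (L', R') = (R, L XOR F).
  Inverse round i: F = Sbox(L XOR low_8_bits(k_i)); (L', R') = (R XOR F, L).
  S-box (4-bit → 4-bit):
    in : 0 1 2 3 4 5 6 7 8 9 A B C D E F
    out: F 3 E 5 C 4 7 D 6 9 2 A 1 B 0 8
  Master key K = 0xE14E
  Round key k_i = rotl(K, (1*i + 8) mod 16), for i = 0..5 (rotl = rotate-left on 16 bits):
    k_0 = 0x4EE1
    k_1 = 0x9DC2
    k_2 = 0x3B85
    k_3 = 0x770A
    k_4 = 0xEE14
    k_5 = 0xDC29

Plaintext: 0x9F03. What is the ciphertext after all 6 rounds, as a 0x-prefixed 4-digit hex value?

s_0 = plaintext = 0x9F03
s_1 = Round(s_0, k_0) = 0x0391
s_2 = Round(s_1, k_1) = 0x9146
s_3 = Round(s_2, k_2) = 0x4684
s_4 = Round(s_3, k_3) = 0x8426
s_5 = Round(s_4, k_4) = 0x26DA
s_6 = Round(s_5, k_5) = 0xDAA3

0xDAA3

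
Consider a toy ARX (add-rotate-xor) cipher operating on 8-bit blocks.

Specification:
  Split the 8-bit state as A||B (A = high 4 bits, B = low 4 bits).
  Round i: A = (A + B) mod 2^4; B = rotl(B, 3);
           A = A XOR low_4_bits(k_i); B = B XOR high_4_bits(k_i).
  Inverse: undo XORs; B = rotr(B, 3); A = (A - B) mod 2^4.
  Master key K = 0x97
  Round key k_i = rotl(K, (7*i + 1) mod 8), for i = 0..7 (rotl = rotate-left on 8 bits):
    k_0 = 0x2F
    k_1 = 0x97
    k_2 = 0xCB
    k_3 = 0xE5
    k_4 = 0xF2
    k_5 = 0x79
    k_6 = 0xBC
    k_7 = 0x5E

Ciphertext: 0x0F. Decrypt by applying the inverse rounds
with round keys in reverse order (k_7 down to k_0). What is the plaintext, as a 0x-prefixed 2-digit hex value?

s_0 = ciphertext = 0x0F
s_1 = InvRound(s_0, k_7) = 0x95
s_2 = InvRound(s_1, k_6) = 0x8D
s_3 = InvRound(s_2, k_5) = 0xC5
s_4 = InvRound(s_3, k_4) = 0x95
s_5 = InvRound(s_4, k_3) = 0x57
s_6 = InvRound(s_5, k_2) = 0x77
s_7 = InvRound(s_6, k_1) = 0x3D
s_8 = InvRound(s_7, k_0) = 0xDF

0xDF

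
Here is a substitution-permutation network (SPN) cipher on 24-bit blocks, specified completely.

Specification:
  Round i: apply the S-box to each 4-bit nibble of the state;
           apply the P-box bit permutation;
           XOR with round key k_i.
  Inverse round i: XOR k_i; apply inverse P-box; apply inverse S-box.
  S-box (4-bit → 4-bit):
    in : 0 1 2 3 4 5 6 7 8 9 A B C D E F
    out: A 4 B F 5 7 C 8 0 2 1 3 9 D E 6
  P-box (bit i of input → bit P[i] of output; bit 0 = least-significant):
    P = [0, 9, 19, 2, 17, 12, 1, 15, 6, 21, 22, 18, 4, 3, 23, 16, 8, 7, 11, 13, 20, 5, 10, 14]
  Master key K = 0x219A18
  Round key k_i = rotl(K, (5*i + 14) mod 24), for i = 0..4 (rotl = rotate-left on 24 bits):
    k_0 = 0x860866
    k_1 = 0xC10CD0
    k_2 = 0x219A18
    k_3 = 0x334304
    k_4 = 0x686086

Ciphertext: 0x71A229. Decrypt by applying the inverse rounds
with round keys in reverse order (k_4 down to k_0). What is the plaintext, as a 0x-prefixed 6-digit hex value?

s_0 = ciphertext = 0x71A229
s_1 = InvRound(s_0, k_4) = 0x290863
s_2 = InvRound(s_1, k_3) = 0x248A43
s_3 = InvRound(s_2, k_2) = 0x882CFA
s_4 = InvRound(s_3, k_1) = 0x970111
s_5 = InvRound(s_4, k_0) = 0xB4CA1C

0xB4CA1C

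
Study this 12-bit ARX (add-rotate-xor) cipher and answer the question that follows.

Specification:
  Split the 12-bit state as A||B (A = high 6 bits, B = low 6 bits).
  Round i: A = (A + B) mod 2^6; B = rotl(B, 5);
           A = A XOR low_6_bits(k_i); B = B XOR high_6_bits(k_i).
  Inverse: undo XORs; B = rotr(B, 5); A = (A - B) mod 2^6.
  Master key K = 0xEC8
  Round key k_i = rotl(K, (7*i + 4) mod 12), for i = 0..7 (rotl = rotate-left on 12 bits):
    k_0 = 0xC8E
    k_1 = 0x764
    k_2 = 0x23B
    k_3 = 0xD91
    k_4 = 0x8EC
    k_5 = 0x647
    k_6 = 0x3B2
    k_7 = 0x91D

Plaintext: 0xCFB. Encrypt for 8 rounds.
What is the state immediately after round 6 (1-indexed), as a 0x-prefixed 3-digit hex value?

s_0 = plaintext = 0xCFB
s_1 = Round(s_0, k_0) = 0x80F
s_2 = Round(s_1, k_1) = 0x2FA
s_3 = Round(s_2, k_2) = 0xF95
s_4 = Round(s_3, k_3) = 0x09C
s_5 = Round(s_4, k_4) = 0xCAD
s_6 = Round(s_5, k_5) = 0x62F
s_7 = Round(s_6, k_6) = 0xD79
s_8 = Round(s_7, k_7) = 0xCD8

0x62F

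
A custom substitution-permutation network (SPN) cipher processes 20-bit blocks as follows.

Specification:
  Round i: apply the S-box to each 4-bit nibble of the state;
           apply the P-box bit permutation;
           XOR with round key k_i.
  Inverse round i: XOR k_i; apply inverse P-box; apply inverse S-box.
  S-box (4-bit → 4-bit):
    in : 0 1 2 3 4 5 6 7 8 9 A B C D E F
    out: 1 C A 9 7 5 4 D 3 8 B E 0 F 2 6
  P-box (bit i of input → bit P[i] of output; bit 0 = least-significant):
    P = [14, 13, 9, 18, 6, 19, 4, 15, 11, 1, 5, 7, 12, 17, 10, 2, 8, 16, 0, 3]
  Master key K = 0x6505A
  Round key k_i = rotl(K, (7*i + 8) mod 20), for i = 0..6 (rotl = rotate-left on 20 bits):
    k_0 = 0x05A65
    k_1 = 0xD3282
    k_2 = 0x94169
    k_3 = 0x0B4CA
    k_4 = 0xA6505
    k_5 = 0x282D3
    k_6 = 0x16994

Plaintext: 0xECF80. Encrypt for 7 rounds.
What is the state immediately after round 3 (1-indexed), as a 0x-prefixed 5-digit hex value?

0x15535

s_0 = plaintext = 0xECF80
s_1 = Round(s_0, k_0) = 0x91A07
s_2 = Round(s_1, k_1) = 0x97C4C
s_3 = Round(s_2, k_2) = 0x15535
s_4 = Round(s_3, k_3) = 0x06AA3
s_5 = Round(s_4, k_4) = 0x6A8C7
s_6 = Round(s_5, k_5) = 0x4D8D4
s_7 = Round(s_6, k_6) = 0xA96C3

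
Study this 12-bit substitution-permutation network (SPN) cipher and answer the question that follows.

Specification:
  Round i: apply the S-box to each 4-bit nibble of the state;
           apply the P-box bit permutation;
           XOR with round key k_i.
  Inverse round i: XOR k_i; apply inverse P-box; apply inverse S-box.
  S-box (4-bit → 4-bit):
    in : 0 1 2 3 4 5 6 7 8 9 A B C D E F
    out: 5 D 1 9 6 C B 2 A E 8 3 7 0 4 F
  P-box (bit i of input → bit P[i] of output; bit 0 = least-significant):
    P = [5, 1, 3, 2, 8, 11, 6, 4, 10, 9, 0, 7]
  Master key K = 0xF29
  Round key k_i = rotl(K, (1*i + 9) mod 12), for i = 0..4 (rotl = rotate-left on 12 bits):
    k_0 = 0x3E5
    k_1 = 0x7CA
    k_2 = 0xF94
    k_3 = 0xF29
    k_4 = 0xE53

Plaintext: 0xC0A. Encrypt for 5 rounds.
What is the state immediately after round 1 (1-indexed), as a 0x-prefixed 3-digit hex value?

0x4A0

s_0 = plaintext = 0xC0A
s_1 = Round(s_0, k_0) = 0x4A0
s_2 = Round(s_1, k_1) = 0x5F3
s_3 = Round(s_2, k_2) = 0x661
s_4 = Round(s_3, k_3) = 0x095
s_5 = Round(s_4, k_4) = 0x20E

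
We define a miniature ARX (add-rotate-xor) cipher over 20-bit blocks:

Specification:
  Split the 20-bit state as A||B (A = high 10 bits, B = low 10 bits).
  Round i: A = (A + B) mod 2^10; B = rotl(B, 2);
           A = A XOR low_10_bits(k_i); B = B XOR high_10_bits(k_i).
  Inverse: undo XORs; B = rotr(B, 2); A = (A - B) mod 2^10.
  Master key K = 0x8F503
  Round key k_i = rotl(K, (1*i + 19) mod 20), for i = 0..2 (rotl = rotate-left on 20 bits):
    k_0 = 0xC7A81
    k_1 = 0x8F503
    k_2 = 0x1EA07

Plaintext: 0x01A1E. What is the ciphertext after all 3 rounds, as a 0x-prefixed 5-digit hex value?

s_0 = plaintext = 0x01A1E
s_1 = Round(s_0, k_0) = 0x29764
s_2 = Round(s_1, k_1) = 0x42BAE
s_3 = Round(s_2, k_2) = 0xAFEC1

0xAFEC1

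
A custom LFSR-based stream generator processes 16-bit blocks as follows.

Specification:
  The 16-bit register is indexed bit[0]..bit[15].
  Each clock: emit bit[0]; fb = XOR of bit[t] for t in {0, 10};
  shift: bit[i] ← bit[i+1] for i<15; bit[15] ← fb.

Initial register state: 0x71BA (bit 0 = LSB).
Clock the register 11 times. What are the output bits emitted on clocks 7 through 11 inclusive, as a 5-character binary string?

reg_0 = 0x71BA
clock 1: out=0, reg = 0x38DD
clock 2: out=1, reg = 0x9C6E
clock 3: out=0, reg = 0xCE37
clock 4: out=1, reg = 0x671B
clock 5: out=1, reg = 0x338D
clock 6: out=1, reg = 0x99C6
clock 7: out=0, reg = 0x4CE3
clock 8: out=1, reg = 0x2671
clock 9: out=1, reg = 0x1338
clock 10: out=0, reg = 0x099C
clock 11: out=0, reg = 0x04CE

01100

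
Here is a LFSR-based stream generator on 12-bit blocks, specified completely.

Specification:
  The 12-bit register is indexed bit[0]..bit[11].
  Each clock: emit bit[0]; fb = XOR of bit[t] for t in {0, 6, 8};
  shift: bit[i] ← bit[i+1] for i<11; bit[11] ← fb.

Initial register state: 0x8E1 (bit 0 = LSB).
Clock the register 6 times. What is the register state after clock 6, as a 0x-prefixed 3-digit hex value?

0xAA3

reg_0 = 0x8E1
clock 1: out=1, reg = 0x470
clock 2: out=0, reg = 0xA38
clock 3: out=0, reg = 0x51C
clock 4: out=0, reg = 0xA8E
clock 5: out=0, reg = 0x547
clock 6: out=1, reg = 0xAA3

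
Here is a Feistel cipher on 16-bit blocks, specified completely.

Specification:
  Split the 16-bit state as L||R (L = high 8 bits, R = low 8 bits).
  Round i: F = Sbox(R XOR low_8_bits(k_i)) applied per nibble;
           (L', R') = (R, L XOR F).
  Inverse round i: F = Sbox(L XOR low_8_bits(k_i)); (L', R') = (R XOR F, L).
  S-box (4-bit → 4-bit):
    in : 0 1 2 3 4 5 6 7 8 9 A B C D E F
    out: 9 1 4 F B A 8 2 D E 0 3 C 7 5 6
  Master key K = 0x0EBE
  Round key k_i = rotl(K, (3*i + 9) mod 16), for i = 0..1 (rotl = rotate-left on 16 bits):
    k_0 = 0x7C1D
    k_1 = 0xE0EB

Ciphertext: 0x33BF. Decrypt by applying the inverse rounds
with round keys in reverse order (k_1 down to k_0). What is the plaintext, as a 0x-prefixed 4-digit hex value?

s_0 = ciphertext = 0x33BF
s_1 = InvRound(s_0, k_1) = 0xC233
s_2 = InvRound(s_1, k_0) = 0x45C2

0x45C2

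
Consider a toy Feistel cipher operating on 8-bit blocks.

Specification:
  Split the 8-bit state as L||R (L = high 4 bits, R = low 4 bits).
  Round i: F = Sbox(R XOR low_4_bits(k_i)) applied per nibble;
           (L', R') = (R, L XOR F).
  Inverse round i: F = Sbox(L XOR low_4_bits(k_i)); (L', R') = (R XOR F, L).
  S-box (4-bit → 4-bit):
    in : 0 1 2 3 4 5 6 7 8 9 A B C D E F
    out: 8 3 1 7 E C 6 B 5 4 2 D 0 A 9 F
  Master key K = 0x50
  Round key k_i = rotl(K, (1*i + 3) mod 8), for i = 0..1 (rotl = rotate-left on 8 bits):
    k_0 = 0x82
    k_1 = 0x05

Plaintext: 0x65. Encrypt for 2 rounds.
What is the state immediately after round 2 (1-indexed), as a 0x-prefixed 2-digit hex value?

0xD0

s_0 = plaintext = 0x65
s_1 = Round(s_0, k_0) = 0x5D
s_2 = Round(s_1, k_1) = 0xD0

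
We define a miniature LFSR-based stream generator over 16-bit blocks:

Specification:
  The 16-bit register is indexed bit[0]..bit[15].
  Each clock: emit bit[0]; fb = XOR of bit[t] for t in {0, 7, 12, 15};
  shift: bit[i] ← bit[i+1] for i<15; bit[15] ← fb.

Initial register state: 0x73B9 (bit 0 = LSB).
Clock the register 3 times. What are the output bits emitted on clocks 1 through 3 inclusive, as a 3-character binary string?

100

reg_0 = 0x73B9
clock 1: out=1, reg = 0xB9DC
clock 2: out=0, reg = 0xDCEE
clock 3: out=0, reg = 0xEE77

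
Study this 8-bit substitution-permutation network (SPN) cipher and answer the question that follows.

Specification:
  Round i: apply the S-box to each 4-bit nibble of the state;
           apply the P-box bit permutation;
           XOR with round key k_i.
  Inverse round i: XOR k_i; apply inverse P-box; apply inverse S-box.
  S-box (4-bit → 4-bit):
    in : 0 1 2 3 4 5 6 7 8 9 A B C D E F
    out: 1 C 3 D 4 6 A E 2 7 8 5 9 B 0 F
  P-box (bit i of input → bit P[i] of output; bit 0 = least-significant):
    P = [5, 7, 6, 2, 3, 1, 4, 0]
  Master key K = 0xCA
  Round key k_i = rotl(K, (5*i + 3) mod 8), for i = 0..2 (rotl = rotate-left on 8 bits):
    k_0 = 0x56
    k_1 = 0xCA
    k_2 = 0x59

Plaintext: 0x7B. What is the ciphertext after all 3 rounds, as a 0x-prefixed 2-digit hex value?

s_0 = plaintext = 0x7B
s_1 = Round(s_0, k_0) = 0x25
s_2 = Round(s_1, k_1) = 0x00
s_3 = Round(s_2, k_2) = 0x71

0x71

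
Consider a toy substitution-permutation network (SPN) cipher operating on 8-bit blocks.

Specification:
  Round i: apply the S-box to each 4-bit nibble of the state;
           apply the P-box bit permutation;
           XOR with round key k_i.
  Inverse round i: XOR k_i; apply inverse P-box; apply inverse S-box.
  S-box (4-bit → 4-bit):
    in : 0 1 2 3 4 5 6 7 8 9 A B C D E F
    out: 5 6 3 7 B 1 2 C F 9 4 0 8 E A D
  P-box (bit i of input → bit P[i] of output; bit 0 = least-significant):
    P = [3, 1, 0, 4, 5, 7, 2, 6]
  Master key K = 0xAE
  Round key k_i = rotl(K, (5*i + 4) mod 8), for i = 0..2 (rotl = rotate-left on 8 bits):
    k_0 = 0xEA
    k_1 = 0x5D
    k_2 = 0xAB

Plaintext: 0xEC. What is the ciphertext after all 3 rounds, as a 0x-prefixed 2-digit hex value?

0xD4

s_0 = plaintext = 0xEC
s_1 = Round(s_0, k_0) = 0x3A
s_2 = Round(s_1, k_1) = 0xF8
s_3 = Round(s_2, k_2) = 0xD4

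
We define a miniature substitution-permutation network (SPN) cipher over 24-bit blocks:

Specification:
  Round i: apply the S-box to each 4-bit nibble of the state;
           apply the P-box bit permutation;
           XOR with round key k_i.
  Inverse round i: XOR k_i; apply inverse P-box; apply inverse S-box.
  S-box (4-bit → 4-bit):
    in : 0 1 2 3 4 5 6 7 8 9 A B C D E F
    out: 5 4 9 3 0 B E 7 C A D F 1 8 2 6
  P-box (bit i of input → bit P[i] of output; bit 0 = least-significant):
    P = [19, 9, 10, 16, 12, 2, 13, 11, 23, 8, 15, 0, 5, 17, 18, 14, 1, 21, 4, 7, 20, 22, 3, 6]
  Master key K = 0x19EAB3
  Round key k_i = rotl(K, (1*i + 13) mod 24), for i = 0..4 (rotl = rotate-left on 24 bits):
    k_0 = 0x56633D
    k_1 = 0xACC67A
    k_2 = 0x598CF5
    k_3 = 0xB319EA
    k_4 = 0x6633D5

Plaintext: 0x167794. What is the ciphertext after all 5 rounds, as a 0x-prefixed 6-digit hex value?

0xE50CD0

s_0 = plaintext = 0x167794
s_1 = Round(s_0, k_0) = 0xF0EA81
s_2 = Round(s_1, k_1) = 0x6E6A61
s_3 = Round(s_2, k_2) = 0xBF60B8
s_4 = Round(s_3, k_3) = 0x44E5B6
s_5 = Round(s_4, k_4) = 0xE50CD0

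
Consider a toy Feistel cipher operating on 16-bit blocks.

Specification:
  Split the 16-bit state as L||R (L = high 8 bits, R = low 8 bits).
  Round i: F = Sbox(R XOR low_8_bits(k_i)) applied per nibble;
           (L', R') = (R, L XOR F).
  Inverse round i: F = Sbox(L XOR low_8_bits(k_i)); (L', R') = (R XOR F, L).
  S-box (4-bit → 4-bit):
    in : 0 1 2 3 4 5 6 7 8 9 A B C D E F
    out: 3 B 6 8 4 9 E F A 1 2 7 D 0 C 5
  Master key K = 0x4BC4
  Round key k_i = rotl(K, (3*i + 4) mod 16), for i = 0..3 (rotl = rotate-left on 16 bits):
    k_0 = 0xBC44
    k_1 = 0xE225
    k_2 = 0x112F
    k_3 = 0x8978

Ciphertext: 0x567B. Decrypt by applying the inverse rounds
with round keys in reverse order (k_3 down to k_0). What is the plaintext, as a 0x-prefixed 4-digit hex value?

0xEA46

s_0 = ciphertext = 0x567B
s_1 = InvRound(s_0, k_3) = 0x1756
s_2 = InvRound(s_1, k_2) = 0xDC17
s_3 = InvRound(s_2, k_1) = 0x46DC
s_4 = InvRound(s_3, k_0) = 0xEA46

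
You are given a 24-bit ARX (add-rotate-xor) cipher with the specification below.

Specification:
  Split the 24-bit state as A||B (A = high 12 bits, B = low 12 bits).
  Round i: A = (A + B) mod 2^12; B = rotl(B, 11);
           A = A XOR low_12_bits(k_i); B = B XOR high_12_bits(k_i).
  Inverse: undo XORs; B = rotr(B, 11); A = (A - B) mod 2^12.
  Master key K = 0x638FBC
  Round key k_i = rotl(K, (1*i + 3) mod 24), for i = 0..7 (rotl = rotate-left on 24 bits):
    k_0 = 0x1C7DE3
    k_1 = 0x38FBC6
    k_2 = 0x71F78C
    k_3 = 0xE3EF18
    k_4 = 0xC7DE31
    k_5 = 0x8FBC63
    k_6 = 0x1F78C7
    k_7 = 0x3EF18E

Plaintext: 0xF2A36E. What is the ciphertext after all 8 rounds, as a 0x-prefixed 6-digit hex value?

s_0 = plaintext = 0xF2A36E
s_1 = Round(s_0, k_0) = 0xF7B070
s_2 = Round(s_1, k_1) = 0x42D3B7
s_3 = Round(s_2, k_2) = 0x068EC4
s_4 = Round(s_3, k_3) = 0x03495C
s_5 = Round(s_4, k_4) = 0x7A18D3
s_6 = Round(s_5, k_5) = 0xC17492
s_7 = Round(s_6, k_6) = 0x86E3BE
s_8 = Round(s_7, k_7) = 0xDA2230

0xDA2230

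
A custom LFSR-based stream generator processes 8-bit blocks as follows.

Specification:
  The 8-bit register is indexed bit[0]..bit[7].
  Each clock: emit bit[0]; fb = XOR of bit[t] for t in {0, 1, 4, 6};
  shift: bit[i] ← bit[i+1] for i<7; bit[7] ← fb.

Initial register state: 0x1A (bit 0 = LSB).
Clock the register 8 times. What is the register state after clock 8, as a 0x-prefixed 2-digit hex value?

reg_0 = 0x1A
clock 1: out=0, reg = 0x0D
clock 2: out=1, reg = 0x86
clock 3: out=0, reg = 0xC3
clock 4: out=1, reg = 0xE1
clock 5: out=1, reg = 0x70
clock 6: out=0, reg = 0x38
clock 7: out=0, reg = 0x9C
clock 8: out=0, reg = 0xCE

0xCE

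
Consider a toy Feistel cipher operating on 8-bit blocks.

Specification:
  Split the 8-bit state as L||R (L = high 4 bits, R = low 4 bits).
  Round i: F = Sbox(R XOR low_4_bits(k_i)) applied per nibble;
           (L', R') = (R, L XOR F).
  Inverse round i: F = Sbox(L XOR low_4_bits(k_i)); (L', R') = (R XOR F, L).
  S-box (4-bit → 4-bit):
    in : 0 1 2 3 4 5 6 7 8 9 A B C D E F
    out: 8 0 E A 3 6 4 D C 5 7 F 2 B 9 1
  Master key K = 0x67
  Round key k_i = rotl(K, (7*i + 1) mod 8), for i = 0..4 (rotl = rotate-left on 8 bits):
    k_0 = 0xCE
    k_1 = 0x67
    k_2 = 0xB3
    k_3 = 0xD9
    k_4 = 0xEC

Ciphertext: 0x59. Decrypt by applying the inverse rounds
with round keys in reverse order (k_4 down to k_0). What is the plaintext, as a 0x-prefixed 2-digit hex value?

0x99

s_0 = ciphertext = 0x59
s_1 = InvRound(s_0, k_4) = 0xC5
s_2 = InvRound(s_1, k_3) = 0x3C
s_3 = InvRound(s_2, k_2) = 0x43
s_4 = InvRound(s_3, k_1) = 0x94
s_5 = InvRound(s_4, k_0) = 0x99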